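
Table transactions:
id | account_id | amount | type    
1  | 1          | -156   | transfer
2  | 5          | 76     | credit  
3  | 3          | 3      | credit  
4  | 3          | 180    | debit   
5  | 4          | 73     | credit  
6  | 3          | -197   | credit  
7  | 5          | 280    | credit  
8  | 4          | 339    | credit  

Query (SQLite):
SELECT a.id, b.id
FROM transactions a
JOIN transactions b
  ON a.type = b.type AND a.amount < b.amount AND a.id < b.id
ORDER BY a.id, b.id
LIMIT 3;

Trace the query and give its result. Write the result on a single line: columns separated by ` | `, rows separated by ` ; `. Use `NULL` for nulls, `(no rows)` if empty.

2 | 7 ; 2 | 8 ; 3 | 5

Pairs (a,b) with same type, a.amount < b.amount, a.id < b.id.
type groups: credit:{2,3,5,6,7,8} debit:{4} transfer:{1}
Ordered by (a.id, b.id); first 3.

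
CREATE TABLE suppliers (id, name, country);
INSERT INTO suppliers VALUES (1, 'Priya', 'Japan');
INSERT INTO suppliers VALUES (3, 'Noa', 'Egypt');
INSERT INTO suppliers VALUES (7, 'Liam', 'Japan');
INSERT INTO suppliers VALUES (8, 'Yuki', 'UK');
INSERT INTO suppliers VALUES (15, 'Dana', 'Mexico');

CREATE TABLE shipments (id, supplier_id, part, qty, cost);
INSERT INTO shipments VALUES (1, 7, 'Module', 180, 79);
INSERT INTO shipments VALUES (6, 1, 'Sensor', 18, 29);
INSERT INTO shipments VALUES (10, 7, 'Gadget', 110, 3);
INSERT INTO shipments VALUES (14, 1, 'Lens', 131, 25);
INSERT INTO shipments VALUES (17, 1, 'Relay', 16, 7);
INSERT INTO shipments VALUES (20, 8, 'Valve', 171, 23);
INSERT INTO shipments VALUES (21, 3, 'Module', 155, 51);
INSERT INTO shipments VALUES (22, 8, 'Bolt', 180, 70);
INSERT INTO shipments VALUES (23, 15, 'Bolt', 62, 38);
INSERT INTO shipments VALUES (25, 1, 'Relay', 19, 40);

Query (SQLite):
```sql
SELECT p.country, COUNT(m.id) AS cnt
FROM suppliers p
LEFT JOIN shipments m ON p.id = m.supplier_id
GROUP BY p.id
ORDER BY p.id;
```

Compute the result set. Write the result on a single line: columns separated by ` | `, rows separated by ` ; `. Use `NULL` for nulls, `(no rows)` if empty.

LEFT JOIN keeps every suppliers row; unmatched ones get NULL for shipments columns.
Group by suppliers.id and compute COUNT(m.id). COUNT(col) of an all-NULL group is 0.
  1: ids {6, 14, 17, 25} → COUNT(m.id)=4
  3: ids {21} → COUNT(m.id)=1
  7: ids {1, 10} → COUNT(m.id)=2
  8: ids {20, 22} → COUNT(m.id)=2
  15: ids {23} → COUNT(m.id)=1

Japan | 4 ; Egypt | 1 ; Japan | 2 ; UK | 2 ; Mexico | 1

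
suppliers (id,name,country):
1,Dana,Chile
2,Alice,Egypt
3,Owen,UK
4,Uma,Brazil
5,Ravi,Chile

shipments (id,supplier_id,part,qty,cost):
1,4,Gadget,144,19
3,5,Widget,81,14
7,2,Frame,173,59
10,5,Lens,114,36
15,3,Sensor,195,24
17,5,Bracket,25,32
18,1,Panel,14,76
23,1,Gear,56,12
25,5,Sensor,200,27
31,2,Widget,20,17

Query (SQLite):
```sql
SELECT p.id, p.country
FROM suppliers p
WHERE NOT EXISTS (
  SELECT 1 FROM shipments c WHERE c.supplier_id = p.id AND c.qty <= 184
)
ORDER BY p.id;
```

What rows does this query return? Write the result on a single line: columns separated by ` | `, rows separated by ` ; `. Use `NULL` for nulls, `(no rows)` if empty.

3 | UK

For each suppliers row, check whether any shipments with matching supplier_id has qty <= 184.
Keep rows where that is false.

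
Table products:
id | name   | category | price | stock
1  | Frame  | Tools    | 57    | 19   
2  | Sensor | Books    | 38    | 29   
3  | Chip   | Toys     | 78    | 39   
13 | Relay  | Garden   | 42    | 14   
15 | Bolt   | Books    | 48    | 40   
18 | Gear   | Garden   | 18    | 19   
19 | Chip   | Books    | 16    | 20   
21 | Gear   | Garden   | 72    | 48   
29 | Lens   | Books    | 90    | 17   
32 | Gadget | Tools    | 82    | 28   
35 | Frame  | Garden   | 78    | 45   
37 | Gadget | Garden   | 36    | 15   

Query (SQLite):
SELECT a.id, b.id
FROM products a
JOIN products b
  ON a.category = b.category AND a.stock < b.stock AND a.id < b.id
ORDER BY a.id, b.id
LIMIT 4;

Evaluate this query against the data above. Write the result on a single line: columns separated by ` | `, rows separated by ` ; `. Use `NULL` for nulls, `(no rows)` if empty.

Pairs (a,b) with same category, a.stock < b.stock, a.id < b.id.
category groups: Books:{2,15,19,29} Garden:{13,18,21,35,37} Tools:{1,32} Toys:{3}
Ordered by (a.id, b.id); first 4.

1 | 32 ; 2 | 15 ; 13 | 18 ; 13 | 21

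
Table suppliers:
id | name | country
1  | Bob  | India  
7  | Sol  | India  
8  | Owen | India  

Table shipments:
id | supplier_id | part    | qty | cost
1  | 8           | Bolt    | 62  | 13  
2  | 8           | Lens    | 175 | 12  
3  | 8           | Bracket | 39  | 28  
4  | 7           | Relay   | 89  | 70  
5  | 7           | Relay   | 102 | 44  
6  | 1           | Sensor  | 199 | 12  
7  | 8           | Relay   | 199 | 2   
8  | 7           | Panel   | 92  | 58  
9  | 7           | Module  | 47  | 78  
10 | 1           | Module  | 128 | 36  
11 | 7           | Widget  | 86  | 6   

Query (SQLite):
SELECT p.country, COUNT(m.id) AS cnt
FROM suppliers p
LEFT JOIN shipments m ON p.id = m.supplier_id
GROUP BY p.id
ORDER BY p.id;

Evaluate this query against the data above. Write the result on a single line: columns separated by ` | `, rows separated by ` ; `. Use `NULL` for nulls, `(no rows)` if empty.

India | 2 ; India | 5 ; India | 4

LEFT JOIN keeps every suppliers row; unmatched ones get NULL for shipments columns.
Group by suppliers.id and compute COUNT(m.id). COUNT(col) of an all-NULL group is 0.
  1: ids {6, 10} → COUNT(m.id)=2
  7: ids {4, 5, 8, 9, 11} → COUNT(m.id)=5
  8: ids {1, 2, 3, 7} → COUNT(m.id)=4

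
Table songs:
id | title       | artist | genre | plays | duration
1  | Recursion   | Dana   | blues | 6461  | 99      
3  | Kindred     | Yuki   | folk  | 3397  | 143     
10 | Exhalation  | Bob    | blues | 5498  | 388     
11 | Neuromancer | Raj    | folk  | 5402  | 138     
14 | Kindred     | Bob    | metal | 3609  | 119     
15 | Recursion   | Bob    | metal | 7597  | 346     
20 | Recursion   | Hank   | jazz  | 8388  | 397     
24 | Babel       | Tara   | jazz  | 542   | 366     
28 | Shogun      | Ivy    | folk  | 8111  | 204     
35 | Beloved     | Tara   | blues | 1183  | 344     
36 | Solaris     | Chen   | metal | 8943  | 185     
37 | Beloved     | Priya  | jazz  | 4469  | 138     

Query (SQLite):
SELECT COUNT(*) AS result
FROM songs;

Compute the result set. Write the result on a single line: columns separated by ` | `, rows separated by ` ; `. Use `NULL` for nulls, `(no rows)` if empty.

12

All duration values: [99, 143, 388, 138, 119, 346, 397, 366, 204, 344, 185, 138].
COUNT(*) counts rows → 12.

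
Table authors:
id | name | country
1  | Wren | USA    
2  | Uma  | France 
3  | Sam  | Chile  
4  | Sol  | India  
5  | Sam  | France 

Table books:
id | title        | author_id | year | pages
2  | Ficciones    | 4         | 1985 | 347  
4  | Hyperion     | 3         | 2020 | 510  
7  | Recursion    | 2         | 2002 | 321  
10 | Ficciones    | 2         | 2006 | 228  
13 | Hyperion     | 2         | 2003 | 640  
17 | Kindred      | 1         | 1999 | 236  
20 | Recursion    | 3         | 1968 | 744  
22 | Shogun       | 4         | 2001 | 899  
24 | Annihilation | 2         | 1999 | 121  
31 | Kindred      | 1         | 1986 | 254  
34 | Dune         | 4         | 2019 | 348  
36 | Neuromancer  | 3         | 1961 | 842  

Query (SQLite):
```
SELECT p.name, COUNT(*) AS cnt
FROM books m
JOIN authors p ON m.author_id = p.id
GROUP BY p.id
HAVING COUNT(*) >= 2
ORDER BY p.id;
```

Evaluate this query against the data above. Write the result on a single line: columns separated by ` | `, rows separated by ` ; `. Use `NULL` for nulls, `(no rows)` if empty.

Wren | 2 ; Uma | 4 ; Sam | 3 ; Sol | 3

Join each books row to its authors via author_id.
Group joined rows by authors.id; compute COUNT(*) per group.
HAVING: keep groups with count ≥ 2.
  1: ids {17, 31} → COUNT(*)=2
  2: ids {7, 10, 13, 24} → COUNT(*)=4
  3: ids {4, 20, 36} → COUNT(*)=3
  4: ids {2, 22, 34} → COUNT(*)=3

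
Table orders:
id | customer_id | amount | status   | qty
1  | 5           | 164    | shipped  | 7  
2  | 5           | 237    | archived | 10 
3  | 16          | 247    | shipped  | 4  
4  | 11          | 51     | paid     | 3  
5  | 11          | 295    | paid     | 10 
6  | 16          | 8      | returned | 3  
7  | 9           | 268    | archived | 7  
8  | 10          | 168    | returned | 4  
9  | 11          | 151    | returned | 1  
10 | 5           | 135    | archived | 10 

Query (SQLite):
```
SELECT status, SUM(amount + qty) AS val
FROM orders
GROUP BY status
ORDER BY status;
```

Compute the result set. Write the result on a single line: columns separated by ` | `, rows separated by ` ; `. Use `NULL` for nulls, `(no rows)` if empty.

For each row compute amount + qty.
Group by status; take SUM of the expression per group.
  archived: ids {2, 7, 10} → SUM(amount + qty)=667
  paid: ids {4, 5} → SUM(amount + qty)=359
  returned: ids {6, 8, 9} → SUM(amount + qty)=335
  shipped: ids {1, 3} → SUM(amount + qty)=422

archived | 667 ; paid | 359 ; returned | 335 ; shipped | 422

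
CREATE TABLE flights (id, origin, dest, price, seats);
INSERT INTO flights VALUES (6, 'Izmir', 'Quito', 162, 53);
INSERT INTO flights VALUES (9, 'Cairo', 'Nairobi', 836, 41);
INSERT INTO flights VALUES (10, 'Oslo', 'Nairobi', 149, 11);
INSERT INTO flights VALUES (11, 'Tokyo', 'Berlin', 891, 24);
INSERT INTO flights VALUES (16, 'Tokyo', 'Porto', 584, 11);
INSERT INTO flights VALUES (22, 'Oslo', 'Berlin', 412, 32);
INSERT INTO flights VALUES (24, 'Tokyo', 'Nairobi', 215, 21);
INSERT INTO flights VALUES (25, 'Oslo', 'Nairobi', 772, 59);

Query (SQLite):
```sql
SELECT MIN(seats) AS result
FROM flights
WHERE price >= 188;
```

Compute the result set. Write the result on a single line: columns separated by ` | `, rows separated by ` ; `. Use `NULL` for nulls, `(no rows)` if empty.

Rows where price >= 188 → seats values: [41, 24, 11, 32, 21, 59].
MIN of non-NULL values = 11.

11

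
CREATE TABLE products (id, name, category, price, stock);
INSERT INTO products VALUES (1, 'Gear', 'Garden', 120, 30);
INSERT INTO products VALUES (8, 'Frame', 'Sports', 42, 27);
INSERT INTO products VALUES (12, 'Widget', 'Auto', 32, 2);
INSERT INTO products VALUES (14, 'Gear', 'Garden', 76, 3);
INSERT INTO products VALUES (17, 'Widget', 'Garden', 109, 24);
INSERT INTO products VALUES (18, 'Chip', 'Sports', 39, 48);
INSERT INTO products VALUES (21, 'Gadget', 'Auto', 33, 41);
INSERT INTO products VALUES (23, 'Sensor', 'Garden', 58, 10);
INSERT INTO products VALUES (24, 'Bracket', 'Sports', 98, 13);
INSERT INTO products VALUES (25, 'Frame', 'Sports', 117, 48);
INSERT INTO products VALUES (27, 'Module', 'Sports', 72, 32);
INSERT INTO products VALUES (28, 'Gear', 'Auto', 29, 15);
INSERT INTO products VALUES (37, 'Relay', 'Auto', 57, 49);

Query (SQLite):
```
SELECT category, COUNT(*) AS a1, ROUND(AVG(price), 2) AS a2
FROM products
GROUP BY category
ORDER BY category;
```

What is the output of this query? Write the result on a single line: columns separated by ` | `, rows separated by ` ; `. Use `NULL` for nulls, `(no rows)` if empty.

Auto | 4 | 37.75 ; Garden | 4 | 90.75 ; Sports | 5 | 73.6

Group products by category.
Per group compute: COUNT(*), ROUND(AVG(price), 2).
  Auto: ids {12, 21, 28, 37} → COUNT(*)=4, ROUND(AVG(price), 2)=37.75
  Garden: ids {1, 14, 17, 23} → COUNT(*)=4, ROUND(AVG(price), 2)=90.75
  Sports: ids {8, 18, 24, 25, 27} → COUNT(*)=5, ROUND(AVG(price), 2)=73.6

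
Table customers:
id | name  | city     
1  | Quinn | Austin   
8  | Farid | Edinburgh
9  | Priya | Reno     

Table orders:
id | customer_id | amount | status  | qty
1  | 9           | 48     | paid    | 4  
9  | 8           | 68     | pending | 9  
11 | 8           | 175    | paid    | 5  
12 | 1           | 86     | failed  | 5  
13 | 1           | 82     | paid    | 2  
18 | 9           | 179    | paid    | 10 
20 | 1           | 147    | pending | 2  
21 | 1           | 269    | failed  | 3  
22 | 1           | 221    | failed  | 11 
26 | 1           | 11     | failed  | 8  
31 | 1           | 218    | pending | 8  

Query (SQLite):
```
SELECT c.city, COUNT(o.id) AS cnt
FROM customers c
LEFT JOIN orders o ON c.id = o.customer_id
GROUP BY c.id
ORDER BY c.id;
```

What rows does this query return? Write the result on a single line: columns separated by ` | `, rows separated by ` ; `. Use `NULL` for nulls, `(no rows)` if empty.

Austin | 7 ; Edinburgh | 2 ; Reno | 2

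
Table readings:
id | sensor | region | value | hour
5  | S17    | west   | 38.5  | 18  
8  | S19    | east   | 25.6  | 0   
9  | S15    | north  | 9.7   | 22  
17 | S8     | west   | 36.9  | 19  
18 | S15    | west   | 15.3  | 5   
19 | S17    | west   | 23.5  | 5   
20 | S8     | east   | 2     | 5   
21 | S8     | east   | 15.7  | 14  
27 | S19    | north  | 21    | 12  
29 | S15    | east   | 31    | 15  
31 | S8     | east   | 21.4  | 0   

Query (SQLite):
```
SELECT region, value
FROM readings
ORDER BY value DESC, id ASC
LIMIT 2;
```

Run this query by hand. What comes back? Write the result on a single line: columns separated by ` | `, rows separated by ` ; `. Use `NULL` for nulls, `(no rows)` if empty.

Sort by value desc, tiebreak id asc: (38.5, id=5), (36.9, id=17), (31, id=29), (25.6, id=8), (23.5, id=19) …. Take first 2.

west | 38.5 ; west | 36.9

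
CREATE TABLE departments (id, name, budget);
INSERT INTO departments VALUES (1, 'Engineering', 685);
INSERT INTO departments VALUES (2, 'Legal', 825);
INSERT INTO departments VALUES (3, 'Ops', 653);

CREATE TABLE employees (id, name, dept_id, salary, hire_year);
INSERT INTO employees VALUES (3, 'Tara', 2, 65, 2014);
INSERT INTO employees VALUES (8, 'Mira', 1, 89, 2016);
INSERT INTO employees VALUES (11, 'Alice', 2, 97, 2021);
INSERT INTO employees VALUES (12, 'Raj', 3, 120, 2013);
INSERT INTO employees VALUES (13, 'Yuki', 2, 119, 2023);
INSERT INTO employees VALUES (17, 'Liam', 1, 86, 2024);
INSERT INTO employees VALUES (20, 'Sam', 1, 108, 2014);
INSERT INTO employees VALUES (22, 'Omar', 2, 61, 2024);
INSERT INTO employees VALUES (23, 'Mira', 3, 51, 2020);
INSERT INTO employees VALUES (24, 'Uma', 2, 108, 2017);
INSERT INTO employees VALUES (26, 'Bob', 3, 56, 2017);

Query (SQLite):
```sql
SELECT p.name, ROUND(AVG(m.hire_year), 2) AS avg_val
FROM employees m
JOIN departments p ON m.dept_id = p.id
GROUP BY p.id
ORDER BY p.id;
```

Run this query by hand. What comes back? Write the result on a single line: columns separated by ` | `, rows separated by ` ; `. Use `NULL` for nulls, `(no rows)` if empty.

Join each employees row to its departments via dept_id.
Group joined rows by departments.id; compute ROUND(AVG(m.hire_year), 2) per group.
  1: ids {8, 17, 20} → ROUND(AVG(m.hire_year), 2)=2018
  2: ids {3, 11, 13, 22, 24} → ROUND(AVG(m.hire_year), 2)=2019.8
  3: ids {12, 23, 26} → ROUND(AVG(m.hire_year), 2)=2016.67

Engineering | 2018 ; Legal | 2019.8 ; Ops | 2016.67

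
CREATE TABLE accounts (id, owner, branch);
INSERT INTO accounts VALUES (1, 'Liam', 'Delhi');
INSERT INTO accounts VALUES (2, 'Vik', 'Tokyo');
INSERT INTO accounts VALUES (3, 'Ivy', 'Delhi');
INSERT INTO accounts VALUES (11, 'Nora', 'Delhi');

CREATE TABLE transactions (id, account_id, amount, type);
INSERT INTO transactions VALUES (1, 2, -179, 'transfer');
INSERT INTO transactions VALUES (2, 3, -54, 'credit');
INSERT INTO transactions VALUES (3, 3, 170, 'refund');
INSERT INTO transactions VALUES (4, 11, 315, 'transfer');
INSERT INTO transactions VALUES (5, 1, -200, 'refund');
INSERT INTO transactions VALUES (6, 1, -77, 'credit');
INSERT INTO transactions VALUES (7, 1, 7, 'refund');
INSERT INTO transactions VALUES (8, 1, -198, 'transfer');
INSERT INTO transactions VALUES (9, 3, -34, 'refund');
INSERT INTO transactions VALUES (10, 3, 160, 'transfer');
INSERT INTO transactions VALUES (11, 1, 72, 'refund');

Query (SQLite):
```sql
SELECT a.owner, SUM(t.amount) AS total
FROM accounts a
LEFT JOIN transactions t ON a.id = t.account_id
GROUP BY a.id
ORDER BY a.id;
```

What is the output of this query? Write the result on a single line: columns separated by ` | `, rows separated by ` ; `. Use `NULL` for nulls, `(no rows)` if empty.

LEFT JOIN keeps every accounts row; unmatched ones get NULL for transactions columns.
Group by accounts.id and compute SUM(t.amount). SUM over an all-NULL group is NULL.
  1: ids {5, 6, 7, 8, 11} → SUM(t.amount)=-396
  2: ids {1} → SUM(t.amount)=-179
  3: ids {2, 3, 9, 10} → SUM(t.amount)=242
  11: ids {4} → SUM(t.amount)=315

Liam | -396 ; Vik | -179 ; Ivy | 242 ; Nora | 315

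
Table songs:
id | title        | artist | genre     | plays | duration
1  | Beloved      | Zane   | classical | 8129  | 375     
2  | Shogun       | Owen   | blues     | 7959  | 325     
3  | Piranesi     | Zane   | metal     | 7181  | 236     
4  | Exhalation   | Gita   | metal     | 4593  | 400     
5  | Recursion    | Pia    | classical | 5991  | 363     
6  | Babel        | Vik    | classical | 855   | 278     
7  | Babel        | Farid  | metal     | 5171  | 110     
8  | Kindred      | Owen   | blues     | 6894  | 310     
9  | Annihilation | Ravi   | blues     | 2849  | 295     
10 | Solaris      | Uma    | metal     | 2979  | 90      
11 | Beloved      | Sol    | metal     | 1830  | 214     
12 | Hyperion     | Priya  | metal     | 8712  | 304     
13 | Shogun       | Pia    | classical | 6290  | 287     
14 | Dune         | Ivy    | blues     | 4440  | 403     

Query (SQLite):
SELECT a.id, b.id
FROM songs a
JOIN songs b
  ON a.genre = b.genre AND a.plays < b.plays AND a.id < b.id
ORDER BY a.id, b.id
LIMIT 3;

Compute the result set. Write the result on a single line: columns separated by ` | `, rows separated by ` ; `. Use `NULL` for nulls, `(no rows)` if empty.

Pairs (a,b) with same genre, a.plays < b.plays, a.id < b.id.
genre groups: blues:{2,8,9,14} classical:{1,5,6,13} metal:{3,4,7,10,11,12}
Ordered by (a.id, b.id); first 3.

3 | 12 ; 4 | 7 ; 4 | 12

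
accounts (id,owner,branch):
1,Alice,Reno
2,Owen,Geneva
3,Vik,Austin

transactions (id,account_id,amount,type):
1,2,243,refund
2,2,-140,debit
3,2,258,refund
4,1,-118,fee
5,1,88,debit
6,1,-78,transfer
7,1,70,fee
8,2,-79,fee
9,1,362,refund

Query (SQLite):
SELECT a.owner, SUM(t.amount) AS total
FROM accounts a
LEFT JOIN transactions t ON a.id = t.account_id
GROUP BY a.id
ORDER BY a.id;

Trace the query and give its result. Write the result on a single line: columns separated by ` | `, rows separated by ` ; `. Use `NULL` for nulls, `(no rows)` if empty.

Alice | 324 ; Owen | 282 ; Vik | NULL

LEFT JOIN keeps every accounts row; unmatched ones get NULL for transactions columns.
Group by accounts.id and compute SUM(t.amount). SUM over an all-NULL group is NULL.
  1: ids {4, 5, 6, 7, 9} → SUM(t.amount)=324
  2: ids {1, 2, 3, 8} → SUM(t.amount)=282
  3: ids {—} → SUM(t.amount)=NULL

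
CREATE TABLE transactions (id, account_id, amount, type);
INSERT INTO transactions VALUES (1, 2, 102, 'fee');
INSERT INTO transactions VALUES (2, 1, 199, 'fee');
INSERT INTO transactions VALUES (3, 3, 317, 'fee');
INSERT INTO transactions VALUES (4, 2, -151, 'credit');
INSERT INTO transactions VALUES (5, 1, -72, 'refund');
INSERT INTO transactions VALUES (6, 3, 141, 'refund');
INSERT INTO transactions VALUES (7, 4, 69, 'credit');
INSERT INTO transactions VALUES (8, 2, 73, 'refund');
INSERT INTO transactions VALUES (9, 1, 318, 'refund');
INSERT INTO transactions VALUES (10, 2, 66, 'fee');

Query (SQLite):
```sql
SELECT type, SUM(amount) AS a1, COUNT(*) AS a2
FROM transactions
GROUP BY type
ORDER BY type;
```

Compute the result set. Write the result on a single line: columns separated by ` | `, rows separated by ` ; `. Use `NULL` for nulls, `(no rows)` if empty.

credit | -82 | 2 ; fee | 684 | 4 ; refund | 460 | 4

Group transactions by type.
Per group compute: SUM(amount), COUNT(*).
  credit: ids {4, 7} → SUM(amount)=-82, COUNT(*)=2
  fee: ids {1, 2, 3, 10} → SUM(amount)=684, COUNT(*)=4
  refund: ids {5, 6, 8, 9} → SUM(amount)=460, COUNT(*)=4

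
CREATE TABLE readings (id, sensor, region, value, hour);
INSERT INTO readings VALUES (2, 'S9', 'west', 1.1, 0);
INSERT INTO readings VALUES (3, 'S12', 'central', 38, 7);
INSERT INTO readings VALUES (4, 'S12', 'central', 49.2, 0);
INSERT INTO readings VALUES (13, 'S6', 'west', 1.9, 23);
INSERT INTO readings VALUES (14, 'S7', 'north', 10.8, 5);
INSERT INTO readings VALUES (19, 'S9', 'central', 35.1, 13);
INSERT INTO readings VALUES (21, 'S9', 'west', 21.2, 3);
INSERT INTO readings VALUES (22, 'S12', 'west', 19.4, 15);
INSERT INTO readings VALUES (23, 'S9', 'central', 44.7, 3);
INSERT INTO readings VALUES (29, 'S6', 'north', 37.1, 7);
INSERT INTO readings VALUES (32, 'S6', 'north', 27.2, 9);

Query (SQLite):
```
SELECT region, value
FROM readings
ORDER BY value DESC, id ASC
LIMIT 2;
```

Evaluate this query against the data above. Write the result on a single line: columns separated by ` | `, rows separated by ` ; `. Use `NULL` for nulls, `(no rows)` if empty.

central | 49.2 ; central | 44.7

Sort by value desc, tiebreak id asc: (49.2, id=4), (44.7, id=23), (38, id=3), (37.1, id=29), (35.1, id=19) …. Take first 2.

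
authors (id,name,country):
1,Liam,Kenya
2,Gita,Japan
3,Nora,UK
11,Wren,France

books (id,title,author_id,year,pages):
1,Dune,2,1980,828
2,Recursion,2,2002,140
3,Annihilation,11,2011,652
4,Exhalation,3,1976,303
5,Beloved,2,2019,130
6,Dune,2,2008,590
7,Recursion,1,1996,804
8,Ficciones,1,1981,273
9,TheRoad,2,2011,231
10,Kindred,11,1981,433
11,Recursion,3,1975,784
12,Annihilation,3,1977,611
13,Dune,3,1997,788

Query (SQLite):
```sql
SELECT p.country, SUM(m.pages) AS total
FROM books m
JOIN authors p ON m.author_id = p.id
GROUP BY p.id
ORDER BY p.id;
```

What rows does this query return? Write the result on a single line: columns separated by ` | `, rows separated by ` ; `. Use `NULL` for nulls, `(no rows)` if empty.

Join each books row to its authors via author_id.
Group joined rows by authors.id; compute SUM(m.pages) per group.
  1: ids {7, 8} → SUM(m.pages)=1077
  2: ids {1, 2, 5, 6, 9} → SUM(m.pages)=1919
  3: ids {4, 11, 12, 13} → SUM(m.pages)=2486
  11: ids {3, 10} → SUM(m.pages)=1085

Kenya | 1077 ; Japan | 1919 ; UK | 2486 ; France | 1085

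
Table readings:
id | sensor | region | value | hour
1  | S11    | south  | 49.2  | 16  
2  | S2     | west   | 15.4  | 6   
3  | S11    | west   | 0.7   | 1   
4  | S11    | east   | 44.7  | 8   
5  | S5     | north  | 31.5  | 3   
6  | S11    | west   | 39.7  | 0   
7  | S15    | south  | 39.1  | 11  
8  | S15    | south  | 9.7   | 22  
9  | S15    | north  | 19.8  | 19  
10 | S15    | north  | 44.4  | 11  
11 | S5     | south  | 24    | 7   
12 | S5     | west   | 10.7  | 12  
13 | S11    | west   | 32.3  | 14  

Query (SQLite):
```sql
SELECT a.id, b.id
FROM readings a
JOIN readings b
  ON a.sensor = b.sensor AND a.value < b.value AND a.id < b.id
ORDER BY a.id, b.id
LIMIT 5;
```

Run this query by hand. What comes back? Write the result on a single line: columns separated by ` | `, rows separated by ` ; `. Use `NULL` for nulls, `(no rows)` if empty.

3 | 4 ; 3 | 6 ; 3 | 13 ; 7 | 10 ; 8 | 9

Pairs (a,b) with same sensor, a.value < b.value, a.id < b.id.
sensor groups: S11:{1,3,4,6,13} S15:{7,8,9,10} S2:{2} S5:{5,11,12}
Ordered by (a.id, b.id); first 5.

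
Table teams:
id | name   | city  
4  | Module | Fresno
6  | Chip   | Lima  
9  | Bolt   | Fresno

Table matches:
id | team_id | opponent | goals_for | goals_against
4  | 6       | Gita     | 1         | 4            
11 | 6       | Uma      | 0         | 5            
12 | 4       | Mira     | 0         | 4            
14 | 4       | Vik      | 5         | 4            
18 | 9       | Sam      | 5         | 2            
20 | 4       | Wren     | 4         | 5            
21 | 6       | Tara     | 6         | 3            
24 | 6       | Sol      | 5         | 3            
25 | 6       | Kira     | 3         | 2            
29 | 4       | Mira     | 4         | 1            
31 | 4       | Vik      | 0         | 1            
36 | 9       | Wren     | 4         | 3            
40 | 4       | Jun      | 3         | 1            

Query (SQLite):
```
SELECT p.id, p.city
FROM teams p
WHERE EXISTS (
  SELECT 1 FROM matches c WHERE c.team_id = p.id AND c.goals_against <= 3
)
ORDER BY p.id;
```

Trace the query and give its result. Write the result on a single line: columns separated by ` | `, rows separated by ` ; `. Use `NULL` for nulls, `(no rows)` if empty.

4 | Fresno ; 6 | Lima ; 9 | Fresno

For each teams row, check whether any matches with matching team_id has goals_against <= 3.
Keep rows where that is true.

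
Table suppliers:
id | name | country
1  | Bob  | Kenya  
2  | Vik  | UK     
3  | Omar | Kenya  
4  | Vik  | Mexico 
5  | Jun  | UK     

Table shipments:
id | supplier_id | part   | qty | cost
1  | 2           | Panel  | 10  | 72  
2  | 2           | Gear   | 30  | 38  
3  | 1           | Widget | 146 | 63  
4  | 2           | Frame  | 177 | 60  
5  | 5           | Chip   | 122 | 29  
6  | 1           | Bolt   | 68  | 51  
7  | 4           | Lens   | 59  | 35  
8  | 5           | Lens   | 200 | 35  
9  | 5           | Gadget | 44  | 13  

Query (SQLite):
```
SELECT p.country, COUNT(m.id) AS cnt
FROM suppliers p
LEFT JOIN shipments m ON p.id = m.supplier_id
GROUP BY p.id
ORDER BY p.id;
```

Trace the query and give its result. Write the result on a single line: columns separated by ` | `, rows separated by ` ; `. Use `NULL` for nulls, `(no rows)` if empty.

LEFT JOIN keeps every suppliers row; unmatched ones get NULL for shipments columns.
Group by suppliers.id and compute COUNT(m.id). COUNT(col) of an all-NULL group is 0.
  1: ids {3, 6} → COUNT(m.id)=2
  2: ids {1, 2, 4} → COUNT(m.id)=3
  3: ids {—} → COUNT(m.id)=0
  4: ids {7} → COUNT(m.id)=1
  5: ids {5, 8, 9} → COUNT(m.id)=3

Kenya | 2 ; UK | 3 ; Kenya | 0 ; Mexico | 1 ; UK | 3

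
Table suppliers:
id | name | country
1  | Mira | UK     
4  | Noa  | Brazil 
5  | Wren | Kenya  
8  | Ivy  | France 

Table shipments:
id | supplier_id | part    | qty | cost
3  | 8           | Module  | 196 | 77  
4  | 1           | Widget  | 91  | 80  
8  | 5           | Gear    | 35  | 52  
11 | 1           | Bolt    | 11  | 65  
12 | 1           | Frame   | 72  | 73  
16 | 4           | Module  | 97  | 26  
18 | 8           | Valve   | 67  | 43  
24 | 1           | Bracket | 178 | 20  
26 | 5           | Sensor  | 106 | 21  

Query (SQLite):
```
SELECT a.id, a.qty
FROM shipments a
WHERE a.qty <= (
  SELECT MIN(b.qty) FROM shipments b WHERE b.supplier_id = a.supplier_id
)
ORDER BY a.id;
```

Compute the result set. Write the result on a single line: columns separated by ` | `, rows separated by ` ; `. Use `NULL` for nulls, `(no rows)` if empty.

For each shipments row a, compute MIN(qty) over rows sharing a.supplier_id.
Keep row a if a.qty <= that per-group MIN.
  supplier_id=1: MIN(qty) = 11
  supplier_id=4: MIN(qty) = 97
  supplier_id=5: MIN(qty) = 35
  supplier_id=8: MIN(qty) = 67

8 | 35 ; 11 | 11 ; 16 | 97 ; 18 | 67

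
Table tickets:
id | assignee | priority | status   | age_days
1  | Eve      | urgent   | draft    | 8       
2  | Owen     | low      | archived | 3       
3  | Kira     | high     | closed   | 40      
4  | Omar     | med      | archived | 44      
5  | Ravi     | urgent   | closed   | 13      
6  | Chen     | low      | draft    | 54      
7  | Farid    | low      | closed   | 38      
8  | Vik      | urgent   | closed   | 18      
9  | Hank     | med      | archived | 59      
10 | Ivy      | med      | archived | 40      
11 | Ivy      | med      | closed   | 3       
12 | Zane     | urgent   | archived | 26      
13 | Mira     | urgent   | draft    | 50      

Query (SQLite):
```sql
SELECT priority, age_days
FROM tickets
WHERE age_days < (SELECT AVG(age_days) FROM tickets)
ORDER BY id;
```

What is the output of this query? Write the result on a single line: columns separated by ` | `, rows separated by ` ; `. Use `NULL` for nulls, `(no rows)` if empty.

Scalar subquery: AVG(age_days) over all tickets rows = 30.461538 (≈; comparison uses full precision).
Keep rows where age_days < that value.

urgent | 8 ; low | 3 ; urgent | 13 ; urgent | 18 ; med | 3 ; urgent | 26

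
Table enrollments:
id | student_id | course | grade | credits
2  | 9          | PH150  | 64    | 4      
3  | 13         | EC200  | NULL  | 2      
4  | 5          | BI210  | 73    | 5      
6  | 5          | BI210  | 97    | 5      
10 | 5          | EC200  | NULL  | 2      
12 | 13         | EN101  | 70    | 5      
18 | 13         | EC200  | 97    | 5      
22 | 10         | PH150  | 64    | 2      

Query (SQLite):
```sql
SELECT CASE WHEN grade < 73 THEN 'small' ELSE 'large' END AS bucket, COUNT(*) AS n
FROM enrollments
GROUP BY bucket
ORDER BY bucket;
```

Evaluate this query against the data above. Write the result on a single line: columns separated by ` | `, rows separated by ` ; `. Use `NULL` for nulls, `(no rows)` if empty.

large | 5 ; small | 3

Bucket rows by grade < 73 → 'small' else 'large'; count each bucket.
NULL < 73 is unknown, so NULL grade falls into ELSE → 'large'.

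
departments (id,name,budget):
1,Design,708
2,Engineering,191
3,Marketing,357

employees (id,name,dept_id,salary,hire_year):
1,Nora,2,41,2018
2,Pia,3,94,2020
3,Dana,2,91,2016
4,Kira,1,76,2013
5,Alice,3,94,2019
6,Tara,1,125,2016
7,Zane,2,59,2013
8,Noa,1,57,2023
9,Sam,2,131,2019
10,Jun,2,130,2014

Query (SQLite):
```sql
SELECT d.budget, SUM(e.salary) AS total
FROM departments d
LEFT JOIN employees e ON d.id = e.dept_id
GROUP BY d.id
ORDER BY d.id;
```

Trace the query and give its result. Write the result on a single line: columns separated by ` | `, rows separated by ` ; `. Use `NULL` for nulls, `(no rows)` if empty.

708 | 258 ; 191 | 452 ; 357 | 188

LEFT JOIN keeps every departments row; unmatched ones get NULL for employees columns.
Group by departments.id and compute SUM(e.salary). SUM over an all-NULL group is NULL.
  1: ids {4, 6, 8} → SUM(e.salary)=258
  2: ids {1, 3, 7, 9, 10} → SUM(e.salary)=452
  3: ids {2, 5} → SUM(e.salary)=188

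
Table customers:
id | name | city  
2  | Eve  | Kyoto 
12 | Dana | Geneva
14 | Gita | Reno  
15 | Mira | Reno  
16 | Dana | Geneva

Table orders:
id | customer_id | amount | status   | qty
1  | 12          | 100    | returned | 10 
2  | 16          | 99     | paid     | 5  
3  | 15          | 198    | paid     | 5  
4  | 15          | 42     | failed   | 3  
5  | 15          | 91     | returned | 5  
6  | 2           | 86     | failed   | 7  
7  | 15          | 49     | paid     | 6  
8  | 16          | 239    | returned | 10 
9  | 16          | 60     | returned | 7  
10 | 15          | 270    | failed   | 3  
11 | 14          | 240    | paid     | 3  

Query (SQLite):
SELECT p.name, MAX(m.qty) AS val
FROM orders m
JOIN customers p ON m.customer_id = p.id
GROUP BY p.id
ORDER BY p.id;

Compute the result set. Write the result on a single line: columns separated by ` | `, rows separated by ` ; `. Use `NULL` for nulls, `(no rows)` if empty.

Join each orders row to its customers via customer_id.
Group joined rows by customers.id; compute MAX(m.qty) per group.
  2: ids {6} → MAX(m.qty)=7
  12: ids {1} → MAX(m.qty)=10
  14: ids {11} → MAX(m.qty)=3
  15: ids {3, 4, 5, 7, 10} → MAX(m.qty)=6
  16: ids {2, 8, 9} → MAX(m.qty)=10

Eve | 7 ; Dana | 10 ; Gita | 3 ; Mira | 6 ; Dana | 10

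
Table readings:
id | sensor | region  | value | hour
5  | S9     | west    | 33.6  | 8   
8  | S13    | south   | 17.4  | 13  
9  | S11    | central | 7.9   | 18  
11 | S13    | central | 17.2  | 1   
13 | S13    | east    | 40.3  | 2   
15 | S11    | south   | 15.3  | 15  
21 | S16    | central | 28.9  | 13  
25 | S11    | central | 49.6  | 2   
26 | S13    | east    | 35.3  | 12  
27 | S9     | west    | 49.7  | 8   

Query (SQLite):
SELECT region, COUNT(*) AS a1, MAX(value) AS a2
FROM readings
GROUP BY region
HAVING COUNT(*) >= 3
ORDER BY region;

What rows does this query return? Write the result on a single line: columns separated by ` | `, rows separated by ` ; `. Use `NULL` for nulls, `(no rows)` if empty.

Group readings by region.
Per group compute: COUNT(*), MAX(value).
HAVING: drop groups with fewer than 3 rows.
  central: ids {9, 11, 21, 25} → COUNT(*)=4, MAX(value)=49.6
  east: ids {13, 26} → COUNT(*)=2, MAX(value)=40.3
  south: ids {8, 15} → COUNT(*)=2, MAX(value)=17.4
  west: ids {5, 27} → COUNT(*)=2, MAX(value)=49.7

central | 4 | 49.6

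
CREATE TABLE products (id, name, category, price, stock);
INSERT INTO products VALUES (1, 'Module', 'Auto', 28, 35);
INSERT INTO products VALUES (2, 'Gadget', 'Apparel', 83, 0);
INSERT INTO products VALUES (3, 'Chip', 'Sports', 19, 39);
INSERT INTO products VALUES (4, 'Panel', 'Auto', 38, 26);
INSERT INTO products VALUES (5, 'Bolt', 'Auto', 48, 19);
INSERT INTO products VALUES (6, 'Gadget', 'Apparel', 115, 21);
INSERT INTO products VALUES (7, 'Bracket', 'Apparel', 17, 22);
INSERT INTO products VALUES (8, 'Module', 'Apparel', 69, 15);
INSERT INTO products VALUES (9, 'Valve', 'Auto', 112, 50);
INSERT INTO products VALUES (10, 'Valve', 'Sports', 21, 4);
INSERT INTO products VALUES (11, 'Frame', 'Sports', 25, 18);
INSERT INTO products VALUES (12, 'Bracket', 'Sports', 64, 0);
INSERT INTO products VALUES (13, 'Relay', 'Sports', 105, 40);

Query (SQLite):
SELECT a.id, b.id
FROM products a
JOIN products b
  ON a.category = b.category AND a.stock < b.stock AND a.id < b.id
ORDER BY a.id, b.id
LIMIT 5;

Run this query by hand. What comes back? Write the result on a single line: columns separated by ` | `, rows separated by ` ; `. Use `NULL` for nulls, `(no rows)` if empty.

Pairs (a,b) with same category, a.stock < b.stock, a.id < b.id.
category groups: Apparel:{2,6,7,8} Auto:{1,4,5,9} Sports:{3,10,11,12,13}
Ordered by (a.id, b.id); first 5.

1 | 9 ; 2 | 6 ; 2 | 7 ; 2 | 8 ; 3 | 13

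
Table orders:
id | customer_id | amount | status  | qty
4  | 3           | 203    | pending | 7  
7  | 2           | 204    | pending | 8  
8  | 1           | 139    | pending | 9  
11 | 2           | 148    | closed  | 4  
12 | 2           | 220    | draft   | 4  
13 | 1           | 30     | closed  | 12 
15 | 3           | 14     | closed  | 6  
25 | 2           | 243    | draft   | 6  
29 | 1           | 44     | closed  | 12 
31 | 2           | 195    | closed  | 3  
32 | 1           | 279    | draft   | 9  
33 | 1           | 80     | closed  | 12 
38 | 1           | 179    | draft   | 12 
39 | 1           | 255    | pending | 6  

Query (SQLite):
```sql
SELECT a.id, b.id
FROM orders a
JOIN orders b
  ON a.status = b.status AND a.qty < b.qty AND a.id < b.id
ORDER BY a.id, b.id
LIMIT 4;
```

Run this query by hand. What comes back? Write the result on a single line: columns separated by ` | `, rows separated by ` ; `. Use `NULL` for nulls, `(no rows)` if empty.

Pairs (a,b) with same status, a.qty < b.qty, a.id < b.id.
status groups: closed:{11,13,15,29,31,33} draft:{12,25,32,38} pending:{4,7,8,39}
Ordered by (a.id, b.id); first 4.

4 | 7 ; 4 | 8 ; 7 | 8 ; 11 | 13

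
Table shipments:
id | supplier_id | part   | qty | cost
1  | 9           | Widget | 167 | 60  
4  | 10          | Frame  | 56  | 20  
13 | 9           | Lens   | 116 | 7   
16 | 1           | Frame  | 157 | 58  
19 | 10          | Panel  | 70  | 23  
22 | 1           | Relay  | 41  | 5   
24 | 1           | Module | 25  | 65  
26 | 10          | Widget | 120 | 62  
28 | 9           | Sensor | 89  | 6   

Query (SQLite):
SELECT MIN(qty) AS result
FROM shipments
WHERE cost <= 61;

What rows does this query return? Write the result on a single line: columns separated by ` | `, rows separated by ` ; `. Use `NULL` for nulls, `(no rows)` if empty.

Rows where cost <= 61 → qty values: [167, 56, 116, 157, 70, 41, 89].
MIN of non-NULL values = 41.

41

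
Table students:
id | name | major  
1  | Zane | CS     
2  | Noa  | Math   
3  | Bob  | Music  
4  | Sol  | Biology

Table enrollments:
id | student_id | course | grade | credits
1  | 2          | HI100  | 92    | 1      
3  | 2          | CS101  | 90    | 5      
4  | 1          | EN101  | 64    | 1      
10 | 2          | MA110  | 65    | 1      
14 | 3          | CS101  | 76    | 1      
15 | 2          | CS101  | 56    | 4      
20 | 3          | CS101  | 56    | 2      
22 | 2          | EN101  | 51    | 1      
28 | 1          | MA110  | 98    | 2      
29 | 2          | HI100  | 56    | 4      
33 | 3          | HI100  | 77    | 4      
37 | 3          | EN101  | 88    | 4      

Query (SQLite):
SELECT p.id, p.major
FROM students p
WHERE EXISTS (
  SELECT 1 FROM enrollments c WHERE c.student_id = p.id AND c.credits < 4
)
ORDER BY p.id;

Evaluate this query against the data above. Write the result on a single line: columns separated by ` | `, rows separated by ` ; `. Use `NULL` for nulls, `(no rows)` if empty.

1 | CS ; 2 | Math ; 3 | Music

For each students row, check whether any enrollments with matching student_id has credits < 4.
Keep rows where that is true.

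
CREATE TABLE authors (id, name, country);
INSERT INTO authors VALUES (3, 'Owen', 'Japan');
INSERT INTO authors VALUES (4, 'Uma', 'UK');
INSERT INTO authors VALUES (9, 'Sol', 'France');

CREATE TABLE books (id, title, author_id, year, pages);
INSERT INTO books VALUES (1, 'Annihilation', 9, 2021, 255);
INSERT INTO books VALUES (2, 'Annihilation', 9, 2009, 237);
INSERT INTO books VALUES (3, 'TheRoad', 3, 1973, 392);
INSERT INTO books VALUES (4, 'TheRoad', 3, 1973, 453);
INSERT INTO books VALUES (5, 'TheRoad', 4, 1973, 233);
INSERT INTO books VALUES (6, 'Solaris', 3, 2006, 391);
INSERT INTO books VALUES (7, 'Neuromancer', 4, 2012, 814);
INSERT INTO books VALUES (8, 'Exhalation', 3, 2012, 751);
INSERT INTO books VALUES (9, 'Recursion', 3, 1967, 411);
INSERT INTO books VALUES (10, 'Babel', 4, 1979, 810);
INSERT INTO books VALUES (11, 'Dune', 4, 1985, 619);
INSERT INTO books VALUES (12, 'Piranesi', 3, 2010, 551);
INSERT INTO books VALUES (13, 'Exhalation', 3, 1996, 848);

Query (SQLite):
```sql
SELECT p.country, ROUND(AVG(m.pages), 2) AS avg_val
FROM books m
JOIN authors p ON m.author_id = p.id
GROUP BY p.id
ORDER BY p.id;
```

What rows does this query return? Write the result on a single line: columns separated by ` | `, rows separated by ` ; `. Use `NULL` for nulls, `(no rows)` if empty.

Japan | 542.43 ; UK | 619 ; France | 246

Join each books row to its authors via author_id.
Group joined rows by authors.id; compute ROUND(AVG(m.pages), 2) per group.
  3: ids {3, 4, 6, 8, 9, 12, 13} → ROUND(AVG(m.pages), 2)=542.43
  4: ids {5, 7, 10, 11} → ROUND(AVG(m.pages), 2)=619
  9: ids {1, 2} → ROUND(AVG(m.pages), 2)=246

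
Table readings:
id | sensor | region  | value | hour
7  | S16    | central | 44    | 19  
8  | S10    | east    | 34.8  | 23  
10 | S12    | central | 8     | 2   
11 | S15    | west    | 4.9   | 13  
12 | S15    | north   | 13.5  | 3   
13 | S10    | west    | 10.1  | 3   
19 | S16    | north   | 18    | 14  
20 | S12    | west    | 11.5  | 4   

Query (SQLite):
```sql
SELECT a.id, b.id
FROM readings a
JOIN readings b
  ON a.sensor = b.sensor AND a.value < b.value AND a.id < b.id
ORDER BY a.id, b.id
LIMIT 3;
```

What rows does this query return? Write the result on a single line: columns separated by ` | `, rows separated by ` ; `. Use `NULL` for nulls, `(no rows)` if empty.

Pairs (a,b) with same sensor, a.value < b.value, a.id < b.id.
sensor groups: S10:{8,13} S12:{10,20} S15:{11,12} S16:{7,19}
Ordered by (a.id, b.id); first 3.

10 | 20 ; 11 | 12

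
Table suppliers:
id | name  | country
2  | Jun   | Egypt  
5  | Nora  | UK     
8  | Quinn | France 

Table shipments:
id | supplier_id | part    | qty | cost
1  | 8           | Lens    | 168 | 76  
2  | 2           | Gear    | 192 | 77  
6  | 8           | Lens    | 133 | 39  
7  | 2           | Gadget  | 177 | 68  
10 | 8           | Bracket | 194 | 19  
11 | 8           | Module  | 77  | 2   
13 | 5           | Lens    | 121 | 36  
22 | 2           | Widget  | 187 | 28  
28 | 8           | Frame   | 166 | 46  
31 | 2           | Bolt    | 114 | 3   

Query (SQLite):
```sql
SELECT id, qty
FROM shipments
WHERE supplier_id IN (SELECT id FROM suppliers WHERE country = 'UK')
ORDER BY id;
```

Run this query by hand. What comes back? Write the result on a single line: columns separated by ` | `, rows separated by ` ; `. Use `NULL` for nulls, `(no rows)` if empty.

Inner query: suppliers.id where country = 'UK'.
Outer: keep shipments rows whose supplier_id is in that set.
Inner query → {5}

13 | 121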